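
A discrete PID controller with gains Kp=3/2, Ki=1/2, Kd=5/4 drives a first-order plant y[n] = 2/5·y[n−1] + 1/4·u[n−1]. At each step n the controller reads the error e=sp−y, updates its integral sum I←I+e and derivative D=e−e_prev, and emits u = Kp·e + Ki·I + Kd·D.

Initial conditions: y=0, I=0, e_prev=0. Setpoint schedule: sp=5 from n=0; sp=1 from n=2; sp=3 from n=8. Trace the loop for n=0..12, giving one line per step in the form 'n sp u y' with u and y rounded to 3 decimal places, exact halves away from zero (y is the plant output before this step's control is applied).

0 5 16.250 0.000
1 5 -0.703 4.063
2 1 0.337 1.449
3 1 4.398 0.664
4 1 1.306 1.365
5 1 3.601 0.872
6 1 1.824 1.249
7 1 3.124 0.956
8 3 8.605 1.163
9 3 2.560 2.617
10 3 7.590 1.687
11 3 4.206 2.572
12 3 7.126 2.080

(exact arithmetic carried between steps; '≈' marks a value shown rounded to 6 d.p. or computed from one; I and e_prev carry over from the previous line; the table rounds u and y to 3 d.p., halves away from zero)
n=0: y=0, sp=5, e=sp−y=5; I=5, D=e−e_prev=5; u=3/2·5+1/2·5+5/4·5=16.25; next y=2/5·0+1/4·16.25=4.0625
n=1: y=4.0625, sp=5, e=sp−y=0.9375; I=5.9375, D=e−e_prev=-4.0625; u=3/2·0.9375+1/2·5.9375+5/4·(-4.0625)=-0.703125; next y=2/5·4.0625+1/4·(-0.703125)≈1.449219
n=2: y≈1.449219, sp=1, e=sp−y≈-0.449219; I≈5.488281, D=e−e_prev≈-1.386719; u=3/2·(-0.449219)+1/2·5.488281+5/4·(-1.386719)≈0.336914; next y=2/5·1.449219+1/4·0.336914≈0.663916
n=3: y≈0.663916, sp=1, e=sp−y≈0.336084; I≈5.824365, D=e−e_prev≈0.785303; u=3/2·0.336084+1/2·5.824365+5/4·0.785303≈4.397937; next y=2/5·0.663916+1/4·4.397937≈1.365051
n=4: y≈1.365051, sp=1, e=sp−y≈-0.365051; I≈5.459315, D=e−e_prev≈-0.701135; u=3/2·(-0.365051)+1/2·5.459315+5/4·(-0.701135)≈1.305663; next y=2/5·1.365051+1/4·1.305663≈0.872436
n=5: y≈0.872436, sp=1, e=sp−y≈0.127564; I≈5.586879, D=e−e_prev≈0.492615; u=3/2·0.127564+1/2·5.586879+5/4·0.492615≈3.600554; next y=2/5·0.872436+1/4·3.600554≈1.249113
n=6: y≈1.249113, sp=1, e=sp−y≈-0.249113; I≈5.337766, D=e−e_prev≈-0.376677; u=3/2·(-0.249113)+1/2·5.337766+5/4·(-0.376677)≈1.824368; next y=2/5·1.249113+1/4·1.824368≈0.955737
n=7: y≈0.955737, sp=1, e=sp−y≈0.044263; I≈5.382029, D=e−e_prev≈0.293376; u=3/2·0.044263+1/2·5.382029+5/4·0.293376≈3.124128; next y=2/5·0.955737+1/4·3.124128≈1.163327
n=8: y≈1.163327, sp=3, e=sp−y≈1.836673; I≈7.218702, D=e−e_prev≈1.792410; u=3/2·1.836673+1/2·7.218702+5/4·1.792410≈8.604873; next y=2/5·1.163327+1/4·8.604873≈2.616549
n=9: y≈2.616549, sp=3, e=sp−y≈0.383451; I≈7.602153, D=e−e_prev≈-1.453222; u=3/2·0.383451+1/2·7.602153+5/4·(-1.453222)≈2.559725; next y=2/5·2.616549+1/4·2.559725≈1.686551
n=10: y≈1.686551, sp=3, e=sp−y≈1.313449; I≈8.915602, D=e−e_prev≈0.929998; u=3/2·1.313449+1/2·8.915602+5/4·0.929998≈7.590472; next y=2/5·1.686551+1/4·7.590472≈2.572238
n=11: y≈2.572238, sp=3, e=sp−y≈0.427762; I≈9.343363, D=e−e_prev≈-0.885688; u=3/2·0.427762+1/2·9.343363+5/4·(-0.885688)≈4.206215; next y=2/5·2.572238+1/4·4.206215≈2.080449
n=12: y≈2.080449, sp=3, e=sp−y≈0.919551; I≈10.262914, D=e−e_prev≈0.491789; u=3/2·0.919551+1/2·10.262914+5/4·0.491789≈7.125520; next y=2/5·2.080449+1/4·7.125520≈2.613560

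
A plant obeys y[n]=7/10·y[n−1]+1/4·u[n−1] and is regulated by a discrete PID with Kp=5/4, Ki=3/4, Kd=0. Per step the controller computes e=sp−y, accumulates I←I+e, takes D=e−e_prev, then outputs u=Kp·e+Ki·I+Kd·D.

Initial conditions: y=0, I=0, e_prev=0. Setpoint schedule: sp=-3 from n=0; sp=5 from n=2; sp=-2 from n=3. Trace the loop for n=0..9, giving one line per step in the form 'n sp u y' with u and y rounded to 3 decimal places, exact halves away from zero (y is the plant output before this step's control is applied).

0 -3 -6.000 0.000
1 -3 -5.250 -1.500
2 5 11.350 -2.363
3 -2 -4.221 1.184
4 -2 -3.788 -0.227
5 -2 -3.360 -1.106
6 -2 -3.014 -1.614
7 -2 -2.765 -1.883
8 -2 -2.600 -2.010
9 -2 -2.499 -2.057

(exact arithmetic carried between steps; '≈' marks a value shown rounded to 6 d.p. or computed from one; I and e_prev carry over from the previous line; the table rounds u and y to 3 d.p., halves away from zero)
n=0: y=0, sp=-3, e=sp−y=-3; I=-3, D=e−e_prev=-3; u=5/4·(-3)+3/4·(-3)+0·(-3)=-6; next y=7/10·0+1/4·(-6)=-1.5
n=1: y=-1.5, sp=-3, e=sp−y=-1.5; I=-4.5, D=e−e_prev=1.5; u=5/4·(-1.5)+3/4·(-4.5)+0·1.5=-5.25; next y=7/10·(-1.5)+1/4·(-5.25)=-2.3625
n=2: y=-2.3625, sp=5, e=sp−y=7.3625; I=2.8625, D=e−e_prev=8.8625; u=5/4·7.3625+3/4·2.8625+0·8.8625=11.35; next y=7/10·(-2.3625)+1/4·11.35=1.18375
n=3: y=1.18375, sp=-2, e=sp−y=-3.18375; I=-0.32125, D=e−e_prev=-10.54625; u=5/4·(-3.18375)+3/4·(-0.32125)+0·(-10.54625)=-4.220625; next y=7/10·1.18375+1/4·(-4.220625)≈-0.226531
n=4: y≈-0.226531, sp=-2, e=sp−y≈-1.773469; I≈-2.094719, D=e−e_prev≈1.410281; u=5/4·(-1.773469)+3/4·(-2.094719)+0·1.410281≈-3.787875; next y=7/10·(-0.226531)+1/4·(-3.787875)≈-1.105541
n=5: y≈-1.105541, sp=-2, e=sp−y≈-0.894459; I≈-2.989178, D=e−e_prev≈0.879009; u=5/4·(-0.894459)+3/4·(-2.989178)+0·0.879009≈-3.359958; next y=7/10·(-1.105541)+1/4·(-3.359958)≈-1.613868
n=6: y≈-1.613868, sp=-2, e=sp−y≈-0.386132; I≈-3.375310, D=e−e_prev≈0.508327; u=5/4·(-0.386132)+3/4·(-3.375310)+0·0.508327≈-3.014148; next y=7/10·(-1.613868)+1/4·(-3.014148)≈-1.883244
n=7: y≈-1.883244, sp=-2, e=sp−y≈-0.116756; I≈-3.492066, D=e−e_prev≈0.269377; u=5/4·(-0.116756)+3/4·(-3.492066)+0·0.269377≈-2.764994; next y=7/10·(-1.883244)+1/4·(-2.764994)≈-2.009520
n=8: y≈-2.009520, sp=-2, e=sp−y≈0.009520; I≈-3.482546, D=e−e_prev≈0.126275; u=5/4·0.009520+3/4·(-3.482546)+0·0.126275≈-2.600010; next y=7/10·(-2.009520)+1/4·(-2.600010)≈-2.056666
n=9: y≈-2.056666, sp=-2, e=sp−y≈0.056666; I≈-3.425880, D=e−e_prev≈0.047147; u=5/4·0.056666+3/4·(-3.425880)+0·0.047147≈-2.498577; next y=7/10·(-2.056666)+1/4·(-2.498577)≈-2.064311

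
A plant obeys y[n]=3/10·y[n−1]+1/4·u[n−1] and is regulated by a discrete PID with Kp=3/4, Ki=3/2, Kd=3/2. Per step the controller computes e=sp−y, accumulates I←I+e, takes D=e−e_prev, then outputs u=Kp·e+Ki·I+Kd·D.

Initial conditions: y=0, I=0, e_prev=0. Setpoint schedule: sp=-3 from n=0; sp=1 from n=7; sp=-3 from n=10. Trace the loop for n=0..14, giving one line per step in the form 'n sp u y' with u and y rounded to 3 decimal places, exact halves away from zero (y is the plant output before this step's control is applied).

(exact arithmetic carried between steps; '≈' marks a value shown rounded to 6 d.p. or computed from one; I and e_prev carry over from the previous line; the table rounds u and y to 3 d.p., halves away from zero)
n=0: y=0, sp=-3, e=sp−y=-3; I=-3, D=e−e_prev=-3; u=3/4·(-3)+3/2·(-3)+3/2·(-3)=-11.25; next y=3/10·0+1/4·(-11.25)=-2.8125
n=1: y=-2.8125, sp=-3, e=sp−y=-0.1875; I=-3.1875, D=e−e_prev=2.8125; u=3/4·(-0.1875)+3/2·(-3.1875)+3/2·2.8125=-0.703125; next y=3/10·(-2.8125)+1/4·(-0.703125)≈-1.019531
n=2: y≈-1.019531, sp=-3, e=sp−y≈-1.980469; I≈-5.167969, D=e−e_prev≈-1.792969; u=3/4·(-1.980469)+3/2·(-5.167969)+3/2·(-1.792969)≈-11.926758; next y=3/10·(-1.019531)+1/4·(-11.926758)≈-3.287549
n=3: y≈-3.287549, sp=-3, e=sp−y≈0.287549; I≈-4.880420, D=e−e_prev≈2.268018; u=3/4·0.287549+3/2·(-4.880420)+3/2·2.268018≈-3.702942; next y=3/10·(-3.287549)+1/4·(-3.702942)≈-1.912000
n=4: y≈-1.912000, sp=-3, e=sp−y≈-1.088000; I≈-5.968420, D=e−e_prev≈-1.375549; u=3/4·(-1.088000)+3/2·(-5.968420)+3/2·(-1.375549)≈-11.831953; next y=3/10·(-1.912000)+1/4·(-11.831953)≈-3.531588
n=5: y≈-3.531588, sp=-3, e=sp−y≈0.531588; I≈-5.436832, D=e−e_prev≈1.619588; u=3/4·0.531588+3/2·(-5.436832)+3/2·1.619588≈-5.327174; next y=3/10·(-3.531588)+1/4·(-5.327174)≈-2.391270
n=6: y≈-2.391270, sp=-3, e=sp−y≈-0.608730; I≈-6.045562, D=e−e_prev≈-1.140318; u=3/4·(-0.608730)+3/2·(-6.045562)+3/2·(-1.140318)≈-11.235367; next y=3/10·(-2.391270)+1/4·(-11.235367)≈-3.526223
n=7: y≈-3.526223, sp=1, e=sp−y≈4.526223; I≈-1.519339, D=e−e_prev≈5.134953; u=3/4·4.526223+3/2·(-1.519339)+3/2·5.134953≈8.818088; next y=3/10·(-3.526223)+1/4·8.818088≈1.146655
n=8: y≈1.146655, sp=1, e=sp−y≈-0.146655; I≈-1.665994, D=e−e_prev≈-4.672878; u=3/4·(-0.146655)+3/2·(-1.665994)+3/2·(-4.672878)≈-9.618299; next y=3/10·1.146655+1/4·(-9.618299)≈-2.060578
n=9: y≈-2.060578, sp=1, e=sp−y≈3.060578; I≈1.394584, D=e−e_prev≈3.207233; u=3/4·3.060578+3/2·1.394584+3/2·3.207233≈9.198160; next y=3/10·(-2.060578)+1/4·9.198160≈1.681367
n=10: y≈1.681367, sp=-3, e=sp−y≈-4.681367; I≈-3.286782, D=e−e_prev≈-7.741945; u=3/4·(-4.681367)+3/2·(-3.286782)+3/2·(-7.741945)≈-20.054116; next y=3/10·1.681367+1/4·(-20.054116)≈-4.509119
n=11: y≈-4.509119, sp=-3, e=sp−y≈1.509119; I≈-1.777663, D=e−e_prev≈6.190486; u=3/4·1.509119+3/2·(-1.777663)+3/2·6.190486≈7.751073; next y=3/10·(-4.509119)+1/4·7.751073≈0.585032
n=12: y≈0.585032, sp=-3, e=sp−y≈-3.585032; I≈-5.362696, D=e−e_prev≈-5.094151; u=3/4·(-3.585032)+3/2·(-5.362696)+3/2·(-5.094151)≈-18.374045; next y=3/10·0.585032+1/4·(-18.374045)≈-4.418002
n=13: y≈-4.418002, sp=-3, e=sp−y≈1.418002; I≈-3.944694, D=e−e_prev≈5.003034; u=3/4·1.418002+3/2·(-3.944694)+3/2·5.003034≈2.651011; next y=3/10·(-4.418002)+1/4·2.651011≈-0.662648
n=14: y≈-0.662648, sp=-3, e=sp−y≈-2.337352; I≈-6.282046, D=e−e_prev≈-3.755354; u=3/4·(-2.337352)+3/2·(-6.282046)+3/2·(-3.755354)≈-16.809115; next y=3/10·(-0.662648)+1/4·(-16.809115)≈-4.401073

0 -3 -11.250 0.000
1 -3 -0.703 -2.813
2 -3 -11.927 -1.020
3 -3 -3.703 -3.288
4 -3 -11.832 -1.912
5 -3 -5.327 -3.532
6 -3 -11.235 -2.391
7 1 8.818 -3.526
8 1 -9.618 1.147
9 1 9.198 -2.061
10 -3 -20.054 1.681
11 -3 7.751 -4.509
12 -3 -18.374 0.585
13 -3 2.651 -4.418
14 -3 -16.809 -0.663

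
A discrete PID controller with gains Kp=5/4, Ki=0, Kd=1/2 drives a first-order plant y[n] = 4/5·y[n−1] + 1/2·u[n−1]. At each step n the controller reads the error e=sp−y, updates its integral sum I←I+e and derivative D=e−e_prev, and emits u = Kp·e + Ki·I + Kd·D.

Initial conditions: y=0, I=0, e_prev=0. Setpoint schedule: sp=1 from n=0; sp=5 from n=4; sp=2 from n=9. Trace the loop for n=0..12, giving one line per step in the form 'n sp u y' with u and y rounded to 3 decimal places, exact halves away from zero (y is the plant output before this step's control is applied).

(exact arithmetic carried between steps; '≈' marks a value shown rounded to 6 d.p. or computed from one; I and e_prev carry over from the previous line; the table rounds u and y to 3 d.p., halves away from zero)
n=0: y=0, sp=1, e=sp−y=1; I=1, D=e−e_prev=1; u=5/4·1+0·1+1/2·1=1.75; next y=4/5·0+1/2·1.75=0.875
n=1: y=0.875, sp=1, e=sp−y=0.125; I=1.125, D=e−e_prev=-0.875; u=5/4·0.125+0·1.125+1/2·(-0.875)=-0.28125; next y=4/5·0.875+1/2·(-0.28125)=0.559375
n=2: y=0.559375, sp=1, e=sp−y=0.440625; I=1.565625, D=e−e_prev=0.315625; u=5/4·0.440625+0·1.565625+1/2·0.315625≈0.708594; next y=4/5·0.559375+1/2·0.708594≈0.801797
n=3: y≈0.801797, sp=1, e=sp−y≈0.198203; I≈1.763828, D=e−e_prev≈-0.242422; u=5/4·0.198203+0·1.763828+1/2·(-0.242422)≈0.126543; next y=4/5·0.801797+1/2·0.126543≈0.704709
n=4: y≈0.704709, sp=5, e=sp−y≈4.295291; I≈6.059119, D=e−e_prev≈4.097088; u=5/4·4.295291+0·6.059119+1/2·4.097088≈7.417658; next y=4/5·0.704709+1/2·7.417658≈4.272596
n=5: y≈4.272596, sp=5, e=sp−y≈0.727404; I≈6.786523, D=e−e_prev≈-3.567887; u=5/4·0.727404+0·6.786523+1/2·(-3.567887)≈-0.874689; next y=4/5·4.272596+1/2·(-0.874689)≈2.980733
n=6: y≈2.980733, sp=5, e=sp−y≈2.019267; I≈8.805791, D=e−e_prev≈1.291864; u=5/4·2.019267+0·8.805791+1/2·1.291864≈3.170016; next y=4/5·2.980733+1/2·3.170016≈3.969594
n=7: y≈3.969594, sp=5, e=sp−y≈1.030406; I≈9.836196, D=e−e_prev≈-0.988862; u=5/4·1.030406+0·9.836196+1/2·(-0.988862)≈0.793577; next y=4/5·3.969594+1/2·0.793577≈3.572464
n=8: y≈3.572464, sp=5, e=sp−y≈1.427536; I≈11.263733, D=e−e_prev≈0.397130; u=5/4·1.427536+0·11.263733+1/2·0.397130≈1.982986; next y=4/5·3.572464+1/2·1.982986≈3.849464
n=9: y≈3.849464, sp=2, e=sp−y≈-1.849464; I≈9.414269, D=e−e_prev≈-3.277000; u=5/4·(-1.849464)+0·9.414269+1/2·(-3.277000)≈-3.950330; next y=4/5·3.849464+1/2·(-3.950330)≈1.104406
n=10: y≈1.104406, sp=2, e=sp−y≈0.895594; I≈10.309863, D=e−e_prev≈2.745058; u=5/4·0.895594+0·10.309863+1/2·2.745058≈2.492021; next y=4/5·1.104406+1/2·2.492021≈2.129535
n=11: y≈2.129535, sp=2, e=sp−y≈-0.129535; I≈10.180328, D=e−e_prev≈-1.025129; u=5/4·(-0.129535)+0·10.180328+1/2·(-1.025129)≈-0.674484; next y=4/5·2.129535+1/2·(-0.674484)≈1.366386
n=12: y≈1.366386, sp=2, e=sp−y≈0.633614; I≈10.813941, D=e−e_prev≈0.763149; u=5/4·0.633614+0·10.813941+1/2·0.763149≈1.173592; next y=4/5·1.366386+1/2·1.173592≈1.679905

0 1 1.750 0.000
1 1 -0.281 0.875
2 1 0.709 0.559
3 1 0.127 0.802
4 5 7.418 0.705
5 5 -0.875 4.273
6 5 3.170 2.981
7 5 0.794 3.970
8 5 1.983 3.572
9 2 -3.950 3.849
10 2 2.492 1.104
11 2 -0.674 2.130
12 2 1.174 1.366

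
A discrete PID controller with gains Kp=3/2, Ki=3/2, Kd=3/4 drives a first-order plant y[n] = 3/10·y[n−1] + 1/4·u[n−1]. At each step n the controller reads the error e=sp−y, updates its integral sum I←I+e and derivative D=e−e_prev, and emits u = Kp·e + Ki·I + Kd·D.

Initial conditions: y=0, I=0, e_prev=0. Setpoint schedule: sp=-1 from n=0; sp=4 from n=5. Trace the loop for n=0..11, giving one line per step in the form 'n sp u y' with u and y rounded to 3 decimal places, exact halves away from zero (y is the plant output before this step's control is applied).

(exact arithmetic carried between steps; '≈' marks a value shown rounded to 6 d.p. or computed from one; I and e_prev carry over from the previous line; the table rounds u and y to 3 d.p., halves away from zero)
n=0: y=0, sp=-1, e=sp−y=-1; I=-1, D=e−e_prev=-1; u=3/2·(-1)+3/2·(-1)+3/4·(-1)=-3.75; next y=3/10·0+1/4·(-3.75)=-0.9375
n=1: y=-0.9375, sp=-1, e=sp−y=-0.0625; I=-1.0625, D=e−e_prev=0.9375; u=3/2·(-0.0625)+3/2·(-1.0625)+3/4·0.9375=-0.984375; next y=3/10·(-0.9375)+1/4·(-0.984375)≈-0.527344
n=2: y≈-0.527344, sp=-1, e=sp−y≈-0.472656; I≈-1.535156, D=e−e_prev≈-0.410156; u=3/2·(-0.472656)+3/2·(-1.535156)+3/4·(-0.410156)≈-3.319336; next y=3/10·(-0.527344)+1/4·(-3.319336)≈-0.988037
n=3: y≈-0.988037, sp=-1, e=sp−y≈-0.011963; I≈-1.547119, D=e−e_prev≈0.460693; u=3/2·(-0.011963)+3/2·(-1.547119)+3/4·0.460693≈-1.993103; next y=3/10·(-0.988037)+1/4·(-1.993103)≈-0.794687
n=4: y≈-0.794687, sp=-1, e=sp−y≈-0.205313; I≈-1.752432, D=e−e_prev≈-0.193350; u=3/2·(-0.205313)+3/2·(-1.752432)+3/4·(-0.193350)≈-3.081631; next y=3/10·(-0.794687)+1/4·(-3.081631)≈-1.008814
n=5: y≈-1.008814, sp=4, e=sp−y≈5.008814; I≈3.256381, D=e−e_prev≈5.214127; u=3/2·5.008814+3/2·3.256381+3/4·5.214127≈16.308388; next y=3/10·(-1.008814)+1/4·16.308388≈3.774453
n=6: y≈3.774453, sp=4, e=sp−y≈0.225547; I≈3.481929, D=e−e_prev≈-4.783267; u=3/2·0.225547+3/2·3.481929+3/4·(-4.783267)≈1.973764; next y=3/10·3.774453+1/4·1.973764≈1.625777
n=7: y≈1.625777, sp=4, e=sp−y≈2.374223; I≈5.856152, D=e−e_prev≈2.148676; u=3/2·2.374223+3/2·5.856152+3/4·2.148676≈13.957070; next y=3/10·1.625777+1/4·13.957070≈3.977000
n=8: y≈3.977000, sp=4, e=sp−y≈0.023000; I≈5.879151, D=e−e_prev≈-2.351224; u=3/2·0.023000+3/2·5.879151+3/4·(-2.351224)≈7.089809; next y=3/10·3.977000+1/4·7.089809≈2.965552
n=9: y≈2.965552, sp=4, e=sp−y≈1.034448; I≈6.913599, D=e−e_prev≈1.011448; u=3/2·1.034448+3/2·6.913599+3/4·1.011448≈12.680656; next y=3/10·2.965552+1/4·12.680656≈4.059830
n=10: y≈4.059830, sp=4, e=sp−y≈-0.059830; I≈6.853769, D=e−e_prev≈-1.094277; u=3/2·(-0.059830)+3/2·6.853769+3/4·(-1.094277)≈9.370201; next y=3/10·4.059830+1/4·9.370201≈3.560499
n=11: y≈3.560499, sp=4, e=sp−y≈0.439501; I≈7.293270, D=e−e_prev≈0.499331; u=3/2·0.439501+3/2·7.293270+3/4·0.499331≈11.973654; next y=3/10·3.560499+1/4·11.973654≈4.061563

0 -1 -3.750 0.000
1 -1 -0.984 -0.938
2 -1 -3.319 -0.527
3 -1 -1.993 -0.988
4 -1 -3.082 -0.795
5 4 16.308 -1.009
6 4 1.974 3.774
7 4 13.957 1.626
8 4 7.090 3.977
9 4 12.681 2.966
10 4 9.370 4.060
11 4 11.974 3.560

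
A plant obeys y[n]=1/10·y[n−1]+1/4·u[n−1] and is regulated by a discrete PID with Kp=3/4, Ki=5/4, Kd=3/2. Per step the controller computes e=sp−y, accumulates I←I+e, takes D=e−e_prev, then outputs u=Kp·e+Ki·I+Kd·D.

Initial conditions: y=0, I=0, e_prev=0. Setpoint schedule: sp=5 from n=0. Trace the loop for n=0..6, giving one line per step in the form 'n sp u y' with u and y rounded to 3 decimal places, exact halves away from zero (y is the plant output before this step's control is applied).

0 5 17.500 0.000
1 5 0.938 4.375
2 5 21.242 0.672
3 5 4.627 5.378
4 5 24.105 1.695
5 5 6.958 6.196
6 5 25.643 2.359

(exact arithmetic carried between steps; '≈' marks a value shown rounded to 6 d.p. or computed from one; I and e_prev carry over from the previous line; the table rounds u and y to 3 d.p., halves away from zero)
n=0: y=0, sp=5, e=sp−y=5; I=5, D=e−e_prev=5; u=3/4·5+5/4·5+3/2·5=17.5; next y=1/10·0+1/4·17.5=4.375
n=1: y=4.375, sp=5, e=sp−y=0.625; I=5.625, D=e−e_prev=-4.375; u=3/4·0.625+5/4·5.625+3/2·(-4.375)=0.9375; next y=1/10·4.375+1/4·0.9375=0.671875
n=2: y=0.671875, sp=5, e=sp−y=4.328125; I=9.953125, D=e−e_prev=3.703125; u=3/4·4.328125+5/4·9.953125+3/2·3.703125≈21.242188; next y=1/10·0.671875+1/4·21.242188≈5.377734
n=3: y≈5.377734, sp=5, e=sp−y≈-0.377734; I≈9.575391, D=e−e_prev≈-4.705859; u=3/4·(-0.377734)+5/4·9.575391+3/2·(-4.705859)≈4.627148; next y=1/10·5.377734+1/4·4.627148≈1.694561
n=4: y≈1.694561, sp=5, e=sp−y≈3.305439; I≈12.880830, D=e−e_prev≈3.683174; u=3/4·3.305439+5/4·12.880830+3/2·3.683174≈24.104878; next y=1/10·1.694561+1/4·24.104878≈6.195676
n=5: y≈6.195676, sp=5, e=sp−y≈-1.195676; I≈11.685155, D=e−e_prev≈-4.501115; u=3/4·(-1.195676)+5/4·11.685155+3/2·(-4.501115)≈6.958014; next y=1/10·6.195676+1/4·6.958014≈2.359071
n=6: y≈2.359071, sp=5, e=sp−y≈2.640929; I≈14.326083, D=e−e_prev≈3.836604; u=3/4·2.640929+5/4·14.326083+3/2·3.836604≈25.643208; next y=1/10·2.359071+1/4·25.643208≈6.646709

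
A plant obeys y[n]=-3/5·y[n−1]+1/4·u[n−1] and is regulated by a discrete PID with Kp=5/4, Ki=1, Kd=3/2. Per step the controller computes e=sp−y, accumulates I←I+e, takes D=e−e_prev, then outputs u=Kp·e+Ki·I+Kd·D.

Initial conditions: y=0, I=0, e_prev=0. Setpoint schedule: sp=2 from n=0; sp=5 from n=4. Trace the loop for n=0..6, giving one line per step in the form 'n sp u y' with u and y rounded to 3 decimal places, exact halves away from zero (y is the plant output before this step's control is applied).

(exact arithmetic carried between steps; '≈' marks a value shown rounded to 6 d.p. or computed from one; I and e_prev carry over from the previous line; the table rounds u and y to 3 d.p., halves away from zero)
n=0: y=0, sp=2, e=sp−y=2; I=2, D=e−e_prev=2; u=5/4·2+1·2+3/2·2=7.5; next y=-3/5·0+1/4·7.5=1.875
n=1: y=1.875, sp=2, e=sp−y=0.125; I=2.125, D=e−e_prev=-1.875; u=5/4·0.125+1·2.125+3/2·(-1.875)=-0.53125; next y=-3/5·1.875+1/4·(-0.53125)≈-1.257813
n=2: y≈-1.257813, sp=2, e=sp−y≈3.257813; I≈5.382813, D=e−e_prev≈3.132813; u=5/4·3.257813+1·5.382813+3/2·3.132813≈14.154297; next y=-3/5·(-1.257813)+1/4·14.154297≈4.293262
n=3: y≈4.293262, sp=2, e=sp−y≈-2.293262; I≈3.089551, D=e−e_prev≈-5.551074; u=5/4·(-2.293262)+1·3.089551+3/2·(-5.551074)≈-8.103638; next y=-3/5·4.293262+1/4·(-8.103638)≈-4.601866
n=4: y≈-4.601866, sp=5, e=sp−y≈9.601866; I≈12.691417, D=e−e_prev≈11.895128; u=5/4·9.601866+1·12.691417+3/2·11.895128≈42.536443; next y=-3/5·(-4.601866)+1/4·42.536443≈13.395231
n=5: y≈13.395231, sp=5, e=sp−y≈-8.395231; I≈4.296187, D=e−e_prev≈-17.997097; u=5/4·(-8.395231)+1·4.296187+3/2·(-17.997097)≈-33.193497; next y=-3/5·13.395231+1/4·(-33.193497)≈-16.335513
n=6: y≈-16.335513, sp=5, e=sp−y≈21.335513; I≈25.631699, D=e−e_prev≈29.730743; u=5/4·21.335513+1·25.631699+3/2·29.730743≈96.897204; next y=-3/5·(-16.335513)+1/4·96.897204≈34.025609

0 2 7.500 0.000
1 2 -0.531 1.875
2 2 14.154 -1.258
3 2 -8.104 4.293
4 5 42.536 -4.602
5 5 -33.193 13.395
6 5 96.897 -16.336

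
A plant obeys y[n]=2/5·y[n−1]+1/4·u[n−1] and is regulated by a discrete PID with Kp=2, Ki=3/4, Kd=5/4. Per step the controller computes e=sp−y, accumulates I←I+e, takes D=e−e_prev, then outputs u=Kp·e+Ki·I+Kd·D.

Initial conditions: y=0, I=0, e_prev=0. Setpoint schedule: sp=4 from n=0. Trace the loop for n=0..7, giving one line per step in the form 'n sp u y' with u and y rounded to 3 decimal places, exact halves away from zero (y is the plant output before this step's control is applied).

(exact arithmetic carried between steps; '≈' marks a value shown rounded to 6 d.p. or computed from one; I and e_prev carry over from the previous line; the table rounds u and y to 3 d.p., halves away from zero)
n=0: y=0, sp=4, e=sp−y=4; I=4, D=e−e_prev=4; u=2·4+3/4·4+5/4·4=16; next y=2/5·0+1/4·16=4
n=1: y=4, sp=4, e=sp−y=0; I=4, D=e−e_prev=-4; u=2·0+3/4·4+5/4·(-4)=-2; next y=2/5·4+1/4·(-2)=1.1
n=2: y=1.1, sp=4, e=sp−y=2.9; I=6.9, D=e−e_prev=2.9; u=2·2.9+3/4·6.9+5/4·2.9=14.6; next y=2/5·1.1+1/4·14.6=4.09
n=3: y=4.09, sp=4, e=sp−y=-0.09; I=6.81, D=e−e_prev=-2.99; u=2·(-0.09)+3/4·6.81+5/4·(-2.99)=1.19; next y=2/5·4.09+1/4·1.19=1.9335
n=4: y=1.9335, sp=4, e=sp−y=2.0665; I=8.8765, D=e−e_prev=2.1565; u=2·2.0665+3/4·8.8765+5/4·2.1565=13.486; next y=2/5·1.9335+1/4·13.486=4.1449
n=5: y=4.1449, sp=4, e=sp−y=-0.1449; I=8.7316, D=e−e_prev=-2.2114; u=2·(-0.1449)+3/4·8.7316+5/4·(-2.2114)=3.49465; next y=2/5·4.1449+1/4·3.49465≈2.531623
n=6: y≈2.531623, sp=4, e=sp−y≈1.468378; I≈10.199978, D=e−e_prev≈1.613278; u=2·1.468378+3/4·10.199978+5/4·1.613278≈12.603335; next y=2/5·2.531623+1/4·12.603335≈4.163483
n=7: y≈4.163483, sp=4, e=sp−y≈-0.163483; I≈10.036495, D=e−e_prev≈-1.631860; u=2·(-0.163483)+3/4·10.036495+5/4·(-1.631860)≈5.160580; next y=2/5·4.163483+1/4·5.160580≈2.955538

0 4 16.000 0.000
1 4 -2.000 4.000
2 4 14.600 1.100
3 4 1.190 4.090
4 4 13.486 1.934
5 4 3.495 4.145
6 4 12.603 2.532
7 4 5.161 4.163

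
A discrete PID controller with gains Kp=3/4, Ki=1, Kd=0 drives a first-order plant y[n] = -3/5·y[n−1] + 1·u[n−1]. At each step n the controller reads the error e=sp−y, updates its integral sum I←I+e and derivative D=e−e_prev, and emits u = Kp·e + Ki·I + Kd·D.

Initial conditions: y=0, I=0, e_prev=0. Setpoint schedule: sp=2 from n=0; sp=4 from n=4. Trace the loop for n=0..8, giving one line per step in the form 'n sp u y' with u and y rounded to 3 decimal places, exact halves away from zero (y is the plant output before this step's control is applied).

(exact arithmetic carried between steps; '≈' marks a value shown rounded to 6 d.p. or computed from one; I and e_prev carry over from the previous line; the table rounds u and y to 3 d.p., halves away from zero)
n=0: y=0, sp=2, e=sp−y=2; I=2, D=e−e_prev=2; u=3/4·2+1·2+0·2=3.5; next y=-3/5·0+1·3.5=3.5
n=1: y=3.5, sp=2, e=sp−y=-1.5; I=0.5, D=e−e_prev=-3.5; u=3/4·(-1.5)+1·0.5+0·(-3.5)=-0.625; next y=-3/5·3.5+1·(-0.625)=-2.725
n=2: y=-2.725, sp=2, e=sp−y=4.725; I=5.225, D=e−e_prev=6.225; u=3/4·4.725+1·5.225+0·6.225=8.76875; next y=-3/5·(-2.725)+1·8.76875=10.40375
n=3: y=10.40375, sp=2, e=sp−y=-8.40375; I=-3.17875, D=e−e_prev=-13.12875; u=3/4·(-8.40375)+1·(-3.17875)+0·(-13.12875)≈-9.481563; next y=-3/5·10.40375+1·(-9.481563)≈-15.723813
n=4: y≈-15.723813, sp=4, e=sp−y≈19.723813; I≈16.545063, D=e−e_prev≈28.127563; u=3/4·19.723813+1·16.545063+0·28.127563≈31.337922; next y=-3/5·(-15.723813)+1·31.337922≈40.772209
n=5: y≈40.772209, sp=4, e=sp−y≈-36.772209; I≈-20.227147, D=e−e_prev≈-56.496022; u=3/4·(-36.772209)+1·(-20.227147)+0·(-56.496022)≈-47.806304; next y=-3/5·40.772209+1·(-47.806304)≈-72.269630
n=6: y≈-72.269630, sp=4, e=sp−y≈76.269630; I≈56.042483, D=e−e_prev≈113.041839; u=3/4·76.269630+1·56.042483+0·113.041839≈113.244705; next y=-3/5·(-72.269630)+1·113.244705≈156.606483
n=7: y≈156.606483, sp=4, e=sp−y≈-152.606483; I≈-96.564000, D=e−e_prev≈-228.876112; u=3/4·(-152.606483)+1·(-96.564000)+0·(-228.876112)≈-211.018862; next y=-3/5·156.606483+1·(-211.018862)≈-304.982751
n=8: y≈-304.982751, sp=4, e=sp−y≈308.982751; I≈212.418751, D=e−e_prev≈461.589234; u=3/4·308.982751+1·212.418751+0·461.589234≈444.155815; next y=-3/5·(-304.982751)+1·444.155815≈627.145466

0 2 3.500 0.000
1 2 -0.625 3.500
2 2 8.769 -2.725
3 2 -9.482 10.404
4 4 31.338 -15.724
5 4 -47.806 40.772
6 4 113.245 -72.270
7 4 -211.019 156.606
8 4 444.156 -304.983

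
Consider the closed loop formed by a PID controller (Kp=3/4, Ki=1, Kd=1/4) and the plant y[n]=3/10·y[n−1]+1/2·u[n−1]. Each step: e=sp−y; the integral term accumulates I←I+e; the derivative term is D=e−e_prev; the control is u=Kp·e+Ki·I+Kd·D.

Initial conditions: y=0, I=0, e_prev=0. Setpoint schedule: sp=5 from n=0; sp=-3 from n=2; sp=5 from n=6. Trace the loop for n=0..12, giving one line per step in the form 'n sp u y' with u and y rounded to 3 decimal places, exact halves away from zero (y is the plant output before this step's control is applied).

(exact arithmetic carried between steps; '≈' marks a value shown rounded to 6 d.p. or computed from one; I and e_prev carry over from the previous line; the table rounds u and y to 3 d.p., halves away from zero)
n=0: y=0, sp=5, e=sp−y=5; I=5, D=e−e_prev=5; u=3/4·5+1·5+1/4·5=10; next y=3/10·0+1/2·10=5
n=1: y=5, sp=5, e=sp−y=0; I=5, D=e−e_prev=-5; u=3/4·0+1·5+1/4·(-5)=3.75; next y=3/10·5+1/2·3.75=3.375
n=2: y=3.375, sp=-3, e=sp−y=-6.375; I=-1.375, D=e−e_prev=-6.375; u=3/4·(-6.375)+1·(-1.375)+1/4·(-6.375)=-7.75; next y=3/10·3.375+1/2·(-7.75)=-2.8625
n=3: y=-2.8625, sp=-3, e=sp−y=-0.1375; I=-1.5125, D=e−e_prev=6.2375; u=3/4·(-0.1375)+1·(-1.5125)+1/4·6.2375=-0.05625; next y=3/10·(-2.8625)+1/2·(-0.05625)=-0.886875
n=4: y=-0.886875, sp=-3, e=sp−y=-2.113125; I=-3.625625, D=e−e_prev=-1.975625; u=3/4·(-2.113125)+1·(-3.625625)+1/4·(-1.975625)=-5.704375; next y=3/10·(-0.886875)+1/2·(-5.704375)=-3.11825
n=5: y=-3.11825, sp=-3, e=sp−y=0.11825; I=-3.507375, D=e−e_prev=2.231375; u=3/4·0.11825+1·(-3.507375)+1/4·2.231375≈-2.860844; next y=3/10·(-3.11825)+1/2·(-2.860844)≈-2.365897
n=6: y≈-2.365897, sp=5, e=sp−y≈7.365897; I≈3.858522, D=e−e_prev≈7.247647; u=3/4·7.365897+1·3.858522+1/4·7.247647≈11.194856; next y=3/10·(-2.365897)+1/2·11.194856≈4.887659
n=7: y≈4.887659, sp=5, e=sp−y≈0.112341; I≈3.970863, D=e−e_prev≈-7.253556; u=3/4·0.112341+1·3.970863+1/4·(-7.253556)≈2.241730; next y=3/10·4.887659+1/2·2.241730≈2.587162
n=8: y≈2.587162, sp=5, e=sp−y≈2.412838; I≈6.383700, D=e−e_prev≈2.300497; u=3/4·2.412838+1·6.383700+1/4·2.300497≈8.768453; next y=3/10·2.587162+1/2·8.768453≈5.160375
n=9: y≈5.160375, sp=5, e=sp−y≈-0.160375; I≈6.223325, D=e−e_prev≈-2.573213; u=3/4·(-0.160375)+1·6.223325+1/4·(-2.573213)≈5.459741; next y=3/10·5.160375+1/2·5.459741≈4.277983
n=10: y≈4.277983, sp=5, e=sp−y≈0.722017; I≈6.945342, D=e−e_prev≈0.882392; u=3/4·0.722017+1·6.945342+1/4·0.882392≈7.707453; next y=3/10·4.277983+1/2·7.707453≈5.137121
n=11: y≈5.137121, sp=5, e=sp−y≈-0.137121; I≈6.808221, D=e−e_prev≈-0.859139; u=3/4·(-0.137121)+1·6.808221+1/4·(-0.859139)≈6.490595; next y=3/10·5.137121+1/2·6.490595≈4.786434
n=12: y≈4.786434, sp=5, e=sp−y≈0.213566; I≈7.021787, D=e−e_prev≈0.350687; u=3/4·0.213566+1·7.021787+1/4·0.350687≈7.269633; next y=3/10·4.786434+1/2·7.269633≈5.070747

0 5 10.000 0.000
1 5 3.750 5.000
2 -3 -7.750 3.375
3 -3 -0.056 -2.863
4 -3 -5.704 -0.887
5 -3 -2.861 -3.118
6 5 11.195 -2.366
7 5 2.242 4.888
8 5 8.768 2.587
9 5 5.460 5.160
10 5 7.707 4.278
11 5 6.491 5.137
12 5 7.270 4.786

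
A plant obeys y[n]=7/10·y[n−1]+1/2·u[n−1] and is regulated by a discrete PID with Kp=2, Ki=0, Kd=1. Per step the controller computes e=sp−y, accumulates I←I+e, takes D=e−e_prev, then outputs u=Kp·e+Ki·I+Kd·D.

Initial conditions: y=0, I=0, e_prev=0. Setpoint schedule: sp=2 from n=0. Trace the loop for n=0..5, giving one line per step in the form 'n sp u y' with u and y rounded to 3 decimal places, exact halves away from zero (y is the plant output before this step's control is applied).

(exact arithmetic carried between steps; '≈' marks a value shown rounded to 6 d.p. or computed from one; I and e_prev carry over from the previous line; the table rounds u and y to 3 d.p., halves away from zero)
n=0: y=0, sp=2, e=sp−y=2; I=2, D=e−e_prev=2; u=2·2+0·2+1·2=6; next y=7/10·0+1/2·6=3
n=1: y=3, sp=2, e=sp−y=-1; I=1, D=e−e_prev=-3; u=2·(-1)+0·1+1·(-3)=-5; next y=7/10·3+1/2·(-5)=-0.4
n=2: y=-0.4, sp=2, e=sp−y=2.4; I=3.4, D=e−e_prev=3.4; u=2·2.4+0·3.4+1·3.4=8.2; next y=7/10·(-0.4)+1/2·8.2=3.82
n=3: y=3.82, sp=2, e=sp−y=-1.82; I=1.58, D=e−e_prev=-4.22; u=2·(-1.82)+0·1.58+1·(-4.22)=-7.86; next y=7/10·3.82+1/2·(-7.86)=-1.256
n=4: y=-1.256, sp=2, e=sp−y=3.256; I=4.836, D=e−e_prev=5.076; u=2·3.256+0·4.836+1·5.076=11.588; next y=7/10·(-1.256)+1/2·11.588=4.9148
n=5: y=4.9148, sp=2, e=sp−y=-2.9148; I=1.9212, D=e−e_prev=-6.1708; u=2·(-2.9148)+0·1.9212+1·(-6.1708)=-12.0004; next y=7/10·4.9148+1/2·(-12.0004)=-2.55984

0 2 6.000 0.000
1 2 -5.000 3.000
2 2 8.200 -0.400
3 2 -7.860 3.820
4 2 11.588 -1.256
5 2 -12.000 4.915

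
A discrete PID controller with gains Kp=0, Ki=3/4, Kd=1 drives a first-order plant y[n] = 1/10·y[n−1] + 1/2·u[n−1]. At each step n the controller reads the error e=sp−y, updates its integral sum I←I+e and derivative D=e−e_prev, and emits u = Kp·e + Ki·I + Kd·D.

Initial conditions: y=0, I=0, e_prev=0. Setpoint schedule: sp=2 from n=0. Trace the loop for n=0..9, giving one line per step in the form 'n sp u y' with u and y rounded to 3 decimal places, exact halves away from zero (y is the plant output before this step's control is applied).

(exact arithmetic carried between steps; '≈' marks a value shown rounded to 6 d.p. or computed from one; I and e_prev carry over from the previous line; the table rounds u and y to 3 d.p., halves away from zero)
n=0: y=0, sp=2, e=sp−y=2; I=2, D=e−e_prev=2; u=0·2+3/4·2+1·2=3.5; next y=1/10·0+1/2·3.5=1.75
n=1: y=1.75, sp=2, e=sp−y=0.25; I=2.25, D=e−e_prev=-1.75; u=0·0.25+3/4·2.25+1·(-1.75)=-0.0625; next y=1/10·1.75+1/2·(-0.0625)=0.14375
n=2: y=0.14375, sp=2, e=sp−y=1.85625; I=4.10625, D=e−e_prev=1.60625; u=0·1.85625+3/4·4.10625+1·1.60625≈4.685938; next y=1/10·0.14375+1/2·4.685938≈2.357344
n=3: y≈2.357344, sp=2, e=sp−y≈-0.357344; I≈3.748906, D=e−e_prev≈-2.213594; u=0·(-0.357344)+3/4·3.748906+1·(-2.213594)≈0.598086; next y=1/10·2.357344+1/2·0.598086≈0.534777
n=4: y≈0.534777, sp=2, e=sp−y≈1.465223; I≈5.214129, D=e−e_prev≈1.822566; u=0·1.465223+3/4·5.214129+1·1.822566≈5.733163; next y=1/10·0.534777+1/2·5.733163≈2.920059
n=5: y≈2.920059, sp=2, e=sp−y≈-0.920059; I≈4.294070, D=e−e_prev≈-2.385282; u=0·(-0.920059)+3/4·4.294070+1·(-2.385282)≈0.835270; next y=1/10·2.920059+1/2·0.835270≈0.709641
n=6: y≈0.709641, sp=2, e=sp−y≈1.290359; I≈5.584429, D=e−e_prev≈2.210418; u=0·1.290359+3/4·5.584429+1·2.210418≈6.398740; next y=1/10·0.709641+1/2·6.398740≈3.270334
n=7: y≈3.270334, sp=2, e=sp−y≈-1.270334; I≈4.314095, D=e−e_prev≈-2.560693; u=0·(-1.270334)+3/4·4.314095+1·(-2.560693)≈0.674878; next y=1/10·3.270334+1/2·0.674878≈0.664472
n=8: y≈0.664472, sp=2, e=sp−y≈1.335528; I≈5.649622, D=e−e_prev≈2.605861; u=0·1.335528+3/4·5.649622+1·2.605861≈6.843078; next y=1/10·0.664472+1/2·6.843078≈3.487986
n=9: y≈3.487986, sp=2, e=sp−y≈-1.487986; I≈4.161636, D=e−e_prev≈-2.823514; u=0·(-1.487986)+3/4·4.161636+1·(-2.823514)≈0.297713; next y=1/10·3.487986+1/2·0.297713≈0.497655

0 2 3.500 0.000
1 2 -0.063 1.750
2 2 4.686 0.144
3 2 0.598 2.357
4 2 5.733 0.535
5 2 0.835 2.920
6 2 6.399 0.710
7 2 0.675 3.270
8 2 6.843 0.664
9 2 0.298 3.488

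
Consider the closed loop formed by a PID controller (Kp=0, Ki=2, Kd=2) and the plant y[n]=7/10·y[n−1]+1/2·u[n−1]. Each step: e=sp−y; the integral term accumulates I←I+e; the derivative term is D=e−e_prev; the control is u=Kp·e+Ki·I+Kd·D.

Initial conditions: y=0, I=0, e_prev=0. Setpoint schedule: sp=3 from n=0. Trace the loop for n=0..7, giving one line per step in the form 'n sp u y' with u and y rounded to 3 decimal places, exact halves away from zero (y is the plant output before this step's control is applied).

(exact arithmetic carried between steps; '≈' marks a value shown rounded to 6 d.p. or computed from one; I and e_prev carry over from the previous line; the table rounds u and y to 3 d.p., halves away from zero)
n=0: y=0, sp=3, e=sp−y=3; I=3, D=e−e_prev=3; u=0·3+2·3+2·3=12; next y=7/10·0+1/2·12=6
n=1: y=6, sp=3, e=sp−y=-3; I=0, D=e−e_prev=-6; u=0·(-3)+2·0+2·(-6)=-12; next y=7/10·6+1/2·(-12)=-1.8
n=2: y=-1.8, sp=3, e=sp−y=4.8; I=4.8, D=e−e_prev=7.8; u=0·4.8+2·4.8+2·7.8=25.2; next y=7/10·(-1.8)+1/2·25.2=11.34
n=3: y=11.34, sp=3, e=sp−y=-8.34; I=-3.54, D=e−e_prev=-13.14; u=0·(-8.34)+2·(-3.54)+2·(-13.14)=-33.36; next y=7/10·11.34+1/2·(-33.36)=-8.742
n=4: y=-8.742, sp=3, e=sp−y=11.742; I=8.202, D=e−e_prev=20.082; u=0·11.742+2·8.202+2·20.082=56.568; next y=7/10·(-8.742)+1/2·56.568=22.1646
n=5: y=22.1646, sp=3, e=sp−y=-19.1646; I=-10.9626, D=e−e_prev=-30.9066; u=0·(-19.1646)+2·(-10.9626)+2·(-30.9066)=-83.7384; next y=7/10·22.1646+1/2·(-83.7384)=-26.35398
n=6: y=-26.35398, sp=3, e=sp−y=29.35398; I=18.39138, D=e−e_prev=48.51858; u=0·29.35398+2·18.39138+2·48.51858=133.81992; next y=7/10·(-26.35398)+1/2·133.81992=48.462174
n=7: y=48.462174, sp=3, e=sp−y=-45.462174; I=-27.070794, D=e−e_prev=-74.816154; u=0·(-45.462174)+2·(-27.070794)+2·(-74.816154)=-203.773896; next y=7/10·48.462174+1/2·(-203.773896)≈-67.963426

0 3 12.000 0.000
1 3 -12.000 6.000
2 3 25.200 -1.800
3 3 -33.360 11.340
4 3 56.568 -8.742
5 3 -83.738 22.165
6 3 133.820 -26.354
7 3 -203.774 48.462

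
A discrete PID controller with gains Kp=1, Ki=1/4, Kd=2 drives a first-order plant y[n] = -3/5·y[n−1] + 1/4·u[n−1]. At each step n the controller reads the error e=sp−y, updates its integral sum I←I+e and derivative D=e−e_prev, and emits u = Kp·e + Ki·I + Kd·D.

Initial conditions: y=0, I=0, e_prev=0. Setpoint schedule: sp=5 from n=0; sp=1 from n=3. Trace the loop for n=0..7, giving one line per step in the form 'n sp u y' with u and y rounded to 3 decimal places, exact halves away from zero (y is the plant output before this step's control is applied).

0 5 16.250 0.000
1 5 -5.703 4.063
2 5 28.415 -3.863
3 1 -41.397 9.422
4 1 73.696 -16.002
5 1 -115.991 28.025
6 1 205.282 -45.813
7 1 -335.711 78.808

(exact arithmetic carried between steps; '≈' marks a value shown rounded to 6 d.p. or computed from one; I and e_prev carry over from the previous line; the table rounds u and y to 3 d.p., halves away from zero)
n=0: y=0, sp=5, e=sp−y=5; I=5, D=e−e_prev=5; u=1·5+1/4·5+2·5=16.25; next y=-3/5·0+1/4·16.25=4.0625
n=1: y=4.0625, sp=5, e=sp−y=0.9375; I=5.9375, D=e−e_prev=-4.0625; u=1·0.9375+1/4·5.9375+2·(-4.0625)=-5.703125; next y=-3/5·4.0625+1/4·(-5.703125)≈-3.863281
n=2: y≈-3.863281, sp=5, e=sp−y≈8.863281; I≈14.800781, D=e−e_prev≈7.925781; u=1·8.863281+1/4·14.800781+2·7.925781≈28.415039; next y=-3/5·(-3.863281)+1/4·28.415039≈9.421729
n=3: y≈9.421729, sp=1, e=sp−y≈-8.421729; I≈6.379053, D=e−e_prev≈-17.285010; u=1·(-8.421729)+1/4·6.379053+2·(-17.285010)≈-41.396985; next y=-3/5·9.421729+1/4·(-41.396985)≈-16.002283
n=4: y≈-16.002283, sp=1, e=sp−y≈17.002283; I≈23.381336, D=e−e_prev≈25.424012; u=1·17.002283+1/4·23.381336+2·25.424012≈73.695641; next y=-3/5·(-16.002283)+1/4·73.695641≈28.025280
n=5: y≈28.025280, sp=1, e=sp−y≈-27.025280; I≈-3.643944, D=e−e_prev≈-44.027564; u=1·(-27.025280)+1/4·(-3.643944)+2·(-44.027564)≈-115.991393; next y=-3/5·28.025280+1/4·(-115.991393)≈-45.813017
n=6: y≈-45.813017, sp=1, e=sp−y≈46.813017; I≈43.169072, D=e−e_prev≈73.838297; u=1·46.813017+1/4·43.169072+2·73.838297≈205.281878; next y=-3/5·(-45.813017)+1/4·205.281878≈78.808279
n=7: y≈78.808279, sp=1, e=sp−y≈-77.808279; I≈-34.639207, D=e−e_prev≈-124.621296; u=1·(-77.808279)+1/4·(-34.639207)+2·(-124.621296)≈-335.710673; next y=-3/5·78.808279+1/4·(-335.710673)≈-131.212636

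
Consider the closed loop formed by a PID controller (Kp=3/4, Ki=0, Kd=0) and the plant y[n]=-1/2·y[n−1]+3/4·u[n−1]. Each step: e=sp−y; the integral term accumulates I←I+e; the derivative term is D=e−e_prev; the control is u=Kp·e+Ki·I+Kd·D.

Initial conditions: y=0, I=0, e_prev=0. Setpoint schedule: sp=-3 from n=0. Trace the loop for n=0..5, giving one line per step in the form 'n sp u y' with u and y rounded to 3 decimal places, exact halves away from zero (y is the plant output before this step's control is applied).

0 -3 -2.250 0.000
1 -3 -0.984 -1.688
2 -3 -2.329 0.105
3 -3 -0.900 -1.800
4 -3 -2.418 0.225
5 -3 -0.805 -1.926

(exact arithmetic carried between steps; '≈' marks a value shown rounded to 6 d.p. or computed from one; I and e_prev carry over from the previous line; the table rounds u and y to 3 d.p., halves away from zero)
n=0: y=0, sp=-3, e=sp−y=-3; I=-3, D=e−e_prev=-3; u=3/4·(-3)+0·(-3)+0·(-3)=-2.25; next y=-1/2·0+3/4·(-2.25)=-1.6875
n=1: y=-1.6875, sp=-3, e=sp−y=-1.3125; I=-4.3125, D=e−e_prev=1.6875; u=3/4·(-1.3125)+0·(-4.3125)+0·1.6875=-0.984375; next y=-1/2·(-1.6875)+3/4·(-0.984375)≈0.105469
n=2: y≈0.105469, sp=-3, e=sp−y≈-3.105469; I≈-7.417969, D=e−e_prev≈-1.792969; u=3/4·(-3.105469)+0·(-7.417969)+0·(-1.792969)≈-2.329102; next y=-1/2·0.105469+3/4·(-2.329102)≈-1.799561
n=3: y≈-1.799561, sp=-3, e=sp−y≈-1.200439; I≈-8.618408, D=e−e_prev≈1.905029; u=3/4·(-1.200439)+0·(-8.618408)+0·1.905029≈-0.900330; next y=-1/2·(-1.799561)+3/4·(-0.900330)≈0.224533
n=4: y≈0.224533, sp=-3, e=sp−y≈-3.224533; I≈-11.842941, D=e−e_prev≈-2.024094; u=3/4·(-3.224533)+0·(-11.842941)+0·(-2.024094)≈-2.418400; next y=-1/2·0.224533+3/4·(-2.418400)≈-1.926066
n=5: y≈-1.926066, sp=-3, e=sp−y≈-1.073934; I≈-12.916875, D=e−e_prev≈2.150599; u=3/4·(-1.073934)+0·(-12.916875)+0·2.150599≈-0.805450; next y=-1/2·(-1.926066)+3/4·(-0.805450)≈0.358946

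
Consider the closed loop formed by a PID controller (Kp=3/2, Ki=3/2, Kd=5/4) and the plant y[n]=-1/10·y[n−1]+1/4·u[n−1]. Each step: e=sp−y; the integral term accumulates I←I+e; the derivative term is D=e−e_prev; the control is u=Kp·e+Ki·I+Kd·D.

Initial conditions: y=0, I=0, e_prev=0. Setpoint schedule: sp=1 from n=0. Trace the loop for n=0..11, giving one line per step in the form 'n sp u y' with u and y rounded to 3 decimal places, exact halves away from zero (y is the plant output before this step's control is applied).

(exact arithmetic carried between steps; '≈' marks a value shown rounded to 6 d.p. or computed from one; I and e_prev carry over from the previous line; the table rounds u and y to 3 d.p., halves away from zero)
n=0: y=0, sp=1, e=sp−y=1; I=1, D=e−e_prev=1; u=3/2·1+3/2·1+5/4·1=4.25; next y=-1/10·0+1/4·4.25=1.0625
n=1: y=1.0625, sp=1, e=sp−y=-0.0625; I=0.9375, D=e−e_prev=-1.0625; u=3/2·(-0.0625)+3/2·0.9375+5/4·(-1.0625)=-0.015625; next y=-1/10·1.0625+1/4·(-0.015625)≈-0.110156
n=2: y≈-0.110156, sp=1, e=sp−y≈1.110156; I≈2.047656, D=e−e_prev≈1.172656; u=3/2·1.110156+3/2·2.047656+5/4·1.172656≈6.202539; next y=-1/10·(-0.110156)+1/4·6.202539≈1.561650
n=3: y≈1.561650, sp=1, e=sp−y≈-0.561650; I≈1.486006, D=e−e_prev≈-1.671807; u=3/2·(-0.561650)+3/2·1.486006+5/4·(-1.671807)≈-0.703225; next y=-1/10·1.561650+1/4·(-0.703225)≈-0.331971
n=4: y≈-0.331971, sp=1, e=sp−y≈1.331971; I≈2.817977, D=e−e_prev≈1.893622; u=3/2·1.331971+3/2·2.817977+5/4·1.893622≈8.591950; next y=-1/10·(-0.331971)+1/4·8.591950≈2.181185
n=5: y≈2.181185, sp=1, e=sp−y≈-1.181185; I≈1.636793, D=e−e_prev≈-2.513156; u=3/2·(-1.181185)+3/2·1.636793+5/4·(-2.513156)≈-2.458033; next y=-1/10·2.181185+1/4·(-2.458033)≈-0.832627
n=6: y≈-0.832627, sp=1, e=sp−y≈1.832627; I≈3.469419, D=e−e_prev≈3.013811; u=3/2·1.832627+3/2·3.469419+5/4·3.013811≈11.720333; next y=-1/10·(-0.832627)+1/4·11.720333≈3.013346
n=7: y≈3.013346, sp=1, e=sp−y≈-2.013346; I≈1.456073, D=e−e_prev≈-3.845973; u=3/2·(-2.013346)+3/2·1.456073+5/4·(-3.845973)≈-5.643375; next y=-1/10·3.013346+1/4·(-5.643375)≈-1.712178
n=8: y≈-1.712178, sp=1, e=sp−y≈2.712178; I≈4.168252, D=e−e_prev≈4.725524; u=3/2·2.712178+3/2·4.168252+5/4·4.725524≈16.227550; next y=-1/10·(-1.712178)+1/4·16.227550≈4.228105
n=9: y≈4.228105, sp=1, e=sp−y≈-3.228105; I≈0.940146, D=e−e_prev≈-5.940284; u=3/2·(-3.228105)+3/2·0.940146+5/4·(-5.940284)≈-10.857293; next y=-1/10·4.228105+1/4·(-10.857293)≈-3.137134
n=10: y≈-3.137134, sp=1, e=sp−y≈4.137134; I≈5.077280, D=e−e_prev≈7.365239; u=3/2·4.137134+3/2·5.077280+5/4·7.365239≈23.028170; next y=-1/10·(-3.137134)+1/4·23.028170≈6.070756
n=11: y≈6.070756, sp=1, e=sp−y≈-5.070756; I≈0.006524, D=e−e_prev≈-9.207890; u=3/2·(-5.070756)+3/2·0.006524+5/4·(-9.207890)≈-19.106209; next y=-1/10·6.070756+1/4·(-19.106209)≈-5.383628

0 1 4.250 0.000
1 1 -0.016 1.063
2 1 6.203 -0.110
3 1 -0.703 1.562
4 1 8.592 -0.332
5 1 -2.458 2.181
6 1 11.720 -0.833
7 1 -5.643 3.013
8 1 16.228 -1.712
9 1 -10.857 4.228
10 1 23.028 -3.137
11 1 -19.106 6.071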